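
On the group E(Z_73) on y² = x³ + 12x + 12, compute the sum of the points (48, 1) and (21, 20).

(48, 1) + (21, 20). λ = (20 - 1)/(21 - 48) ≡ 19/46 mod 73. 46⁻¹ ≡ 27 (mod 73), so λ ≡ 2.
  x = λ² - 48 - 21 = 4 - 69 ≡ 8; y = λ·(48 - 8) - 1 ≡ 6. → (8, 6)

(8, 6)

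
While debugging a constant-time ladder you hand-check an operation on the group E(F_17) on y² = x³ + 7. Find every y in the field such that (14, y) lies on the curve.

none

x³ + 0x + 7 = 2751 ≡ 14 (mod 17).
14 is a non-residue mod 17; no y exists.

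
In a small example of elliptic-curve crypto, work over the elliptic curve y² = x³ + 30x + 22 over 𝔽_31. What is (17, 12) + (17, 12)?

(11, 3)

tangent at (17, 12): λ = (3·17² + 30)/(2·12) ≡ 29/24. 24⁻¹ ≡ 22 (mod 31), so λ ≡ 29·22 ≡ 18.
  x = λ² - 17 - 17 = 324 - 34 ≡ 11; y = λ·(17 - 11) - 12 ≡ 3. → (11, 3)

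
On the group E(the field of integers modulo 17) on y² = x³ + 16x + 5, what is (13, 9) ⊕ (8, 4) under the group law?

(14, 7)

(13, 9) + (8, 4). λ = (4 - 9)/(8 - 13) ≡ 12/12 mod 17. 12⁻¹ ≡ 10 (mod 17), so λ ≡ 1.
  x = λ² - 13 - 8 = 1 - 21 ≡ 14; y = λ·(13 - 14) - 9 ≡ 7. → (14, 7)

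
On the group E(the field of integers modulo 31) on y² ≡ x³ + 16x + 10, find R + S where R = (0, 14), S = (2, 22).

(14, 23)

(0, 14) + (2, 22). λ = (22 - 14)/(2 - 0) ≡ 8/2 mod 31. 2⁻¹ ≡ 16 (mod 31) since 2·16 = 32 ≡ 1, so λ ≡ 4.
  x = λ² - 0 - 2 = 16 - 2 ≡ 14; y = λ·(0 - 14) - 14 ≡ 23. → (14, 23)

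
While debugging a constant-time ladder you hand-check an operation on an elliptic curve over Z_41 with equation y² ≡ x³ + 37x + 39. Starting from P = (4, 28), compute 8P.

(1, 35)

Double-and-add on 8 = (1000)₂. Start with P = (4, 28) for the leading 1-bit.
double: tangent at (4, 28): λ = (3·4² + 37)/(2·28) ≡ 3/15. 15⁻¹ ≡ 11 (mod 41) since 15·11 = 165 ≡ 1, so λ ≡ 3·11 ≡ 33.
  x = λ² - 4 - 4 = 1089 - 8 ≡ 15; y = λ·(4 - 15) - 28 ≡ 19. → (15, 19)
double: tangent at (15, 19): λ = (3·15² + 37)/(2·19) ≡ 15/38. 38⁻¹ ≡ 27 (mod 41), so λ ≡ 15·27 ≡ 36.
  x = λ² - 15 - 15 = 1296 - 30 ≡ 36; y = λ·(15 - 36) - 19 ≡ 4. → (36, 4)
double: tangent at (36, 4): λ = (3·36² + 37)/(2·4) ≡ 30/8. 8⁻¹ ≡ 36 (mod 41), so λ ≡ 30·36 ≡ 14.
  x = λ² - 36 - 36 = 196 - 72 ≡ 1; y = λ·(36 - 1) - 4 ≡ 35. → (1, 35)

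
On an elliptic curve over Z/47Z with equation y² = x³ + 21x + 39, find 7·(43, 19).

(24, 28)

Write Q = (43, 19).
Repeated addition: build up to 7Q.
2Q: tangent at (43, 19): λ = (3·43² + 21)/(2·19) ≡ 22/38. 38⁻¹ ≡ 26 (mod 47), so λ ≡ 22·26 ≡ 8.
  x = λ² - 43 - 43 = 64 - 86 ≡ 25; y = λ·(43 - 25) - 19 ≡ 31. → (25, 31)
3Q: (25, 31) + (43, 19). λ = (19 - 31)/(43 - 25) ≡ 35/18 mod 47. 18⁻¹ ≡ 34 (mod 47), so λ ≡ 15.
  x = λ² - 25 - 43 = 225 - 68 ≡ 16; y = λ·(25 - 16) - 31 ≡ 10. → (16, 10)
4Q: (16, 10) + (43, 19). λ = (19 - 10)/(43 - 16) ≡ 9/27 mod 47. 27⁻¹ ≡ 7 (mod 47) since 27·7 = 189 ≡ 1, so λ ≡ 16.
  x = λ² - 16 - 43 = 256 - 59 ≡ 9; y = λ·(16 - 9) - 10 ≡ 8. → (9, 8)
5Q: (9, 8) + (43, 19). λ = (19 - 8)/(43 - 9) ≡ 11/34 mod 47. 34⁻¹ ≡ 18 (mod 47), so λ ≡ 10.
  x = λ² - 9 - 43 = 100 - 52 ≡ 1; y = λ·(9 - 1) - 8 ≡ 25. → (1, 25)
6Q: (1, 25) + (43, 19). λ = (19 - 25)/(43 - 1) ≡ 41/42 mod 47. 42⁻¹ ≡ 28 (mod 47) since 42·28 = 1176 ≡ 1, so λ ≡ 20.
  x = λ² - 1 - 43 = 400 - 44 ≡ 27; y = λ·(1 - 27) - 25 ≡ 19. → (27, 19)
7Q: (27, 19) + (43, 19). λ = (19 - 19)/(43 - 27) ≡ 0/16 mod 47. 16⁻¹ ≡ 3 (mod 47) since 16·3 = 48 ≡ 1, so λ ≡ 0.
  x = λ² - 27 - 43 = 0 - 70 ≡ 24; y = λ·(27 - 24) - 19 ≡ 28. → (24, 28)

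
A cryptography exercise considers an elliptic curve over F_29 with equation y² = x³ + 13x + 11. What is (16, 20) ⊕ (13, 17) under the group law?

(16, 20) + (13, 17). λ = (17 - 20)/(13 - 16) ≡ 26/26 mod 29. 26⁻¹ ≡ 19 (mod 29) since 26·19 = 494 ≡ 1, so λ ≡ 1.
  x = λ² - 16 - 13 = 1 - 29 ≡ 1; y = λ·(16 - 1) - 20 ≡ 24. → (1, 24)

(1, 24)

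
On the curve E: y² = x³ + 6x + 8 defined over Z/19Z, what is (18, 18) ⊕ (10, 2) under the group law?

(14, 9)

(18, 18) + (10, 2). λ = (2 - 18)/(10 - 18) ≡ 3/11 mod 19. 11⁻¹ ≡ 7 (mod 19) since 11·7 = 77 ≡ 1, so λ ≡ 2.
  x = λ² - 18 - 10 = 4 - 28 ≡ 14; y = λ·(18 - 14) - 18 ≡ 9. → (14, 9)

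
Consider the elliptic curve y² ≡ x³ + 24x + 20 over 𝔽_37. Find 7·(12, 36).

(12, 36)

Write Q = (12, 36).
Repeated addition: build up to 7Q.
2Q: tangent at (12, 36): λ = (3·12² + 24)/(2·36) ≡ 12/35. 35⁻¹ ≡ 18 (mod 37), so λ ≡ 12·18 ≡ 31.
  x = λ² - 12 - 12 = 961 - 24 ≡ 12; y = λ·(12 - 12) - 36 ≡ 1. → (12, 1)
3Q: (12, 1) + (12, 36): same x and y₁ ≡ -y₂, so the sum is ∞.
4Q: ∞ + (12, 36) = (12, 36) (identity).
5Q: tangent at (12, 36): λ = (3·12² + 24)/(2·36) ≡ 12/35. 35⁻¹ ≡ 18 (mod 37), so λ ≡ 12·18 ≡ 31.
  x = λ² - 12 - 12 = 961 - 24 ≡ 12; y = λ·(12 - 12) - 36 ≡ 1. → (12, 1)
6Q: (12, 1) + (12, 36): same x and y₁ ≡ -y₂, so the sum is ∞.
7Q: ∞ + (12, 36) = (12, 36) (identity).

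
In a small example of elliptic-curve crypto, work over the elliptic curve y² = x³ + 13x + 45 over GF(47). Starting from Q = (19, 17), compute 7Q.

Repeated addition: build up to 7Q.
2Q: tangent at (19, 17): λ = (3·19² + 13)/(2·17) ≡ 15/34. 34⁻¹ ≡ 18 (mod 47), so λ ≡ 15·18 ≡ 35.
  x = λ² - 19 - 19 = 1225 - 38 ≡ 12; y = λ·(19 - 12) - 17 ≡ 40. → (12, 40)
3Q: (12, 40) + (19, 17). λ = (17 - 40)/(19 - 12) ≡ 24/7 mod 47. 7⁻¹ ≡ 27 (mod 47), so λ ≡ 37.
  x = λ² - 12 - 19 = 1369 - 31 ≡ 22; y = λ·(12 - 22) - 40 ≡ 13. → (22, 13)
4Q: (22, 13) + (19, 17). λ = (17 - 13)/(19 - 22) ≡ 4/44 mod 47. 44⁻¹ ≡ 31 (mod 47), so λ ≡ 30.
  x = λ² - 22 - 19 = 900 - 41 ≡ 13; y = λ·(22 - 13) - 13 ≡ 22. → (13, 22)
5Q: (13, 22) + (19, 17). λ = (17 - 22)/(19 - 13) ≡ 42/6 mod 47. 6⁻¹ ≡ 8 (mod 47) since 6·8 = 48 ≡ 1, so λ ≡ 7.
  x = λ² - 13 - 19 = 49 - 32 ≡ 17; y = λ·(13 - 17) - 22 ≡ 44. → (17, 44)
6Q: (17, 44) + (19, 17). λ = (17 - 44)/(19 - 17) ≡ 20/2 mod 47. 2⁻¹ ≡ 24 (mod 47), so λ ≡ 10.
  x = λ² - 17 - 19 = 100 - 36 ≡ 17; y = λ·(17 - 17) - 44 ≡ 3. → (17, 3)
7Q: (17, 3) + (19, 17). λ = (17 - 3)/(19 - 17) ≡ 14/2 mod 47. 2⁻¹ ≡ 24 (mod 47), so λ ≡ 7.
  x = λ² - 17 - 19 = 49 - 36 ≡ 13; y = λ·(17 - 13) - 3 ≡ 25. → (13, 25)

(13, 25)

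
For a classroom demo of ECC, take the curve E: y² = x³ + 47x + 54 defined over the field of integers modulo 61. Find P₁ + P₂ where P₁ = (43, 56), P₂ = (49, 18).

(43, 5)

(43, 56) + (49, 18). λ = (18 - 56)/(49 - 43) ≡ 23/6 mod 61. 6⁻¹ ≡ 51 (mod 61), so λ ≡ 14.
  x = λ² - 43 - 49 = 196 - 92 ≡ 43; y = λ·(43 - 43) - 56 ≡ 5. → (43, 5)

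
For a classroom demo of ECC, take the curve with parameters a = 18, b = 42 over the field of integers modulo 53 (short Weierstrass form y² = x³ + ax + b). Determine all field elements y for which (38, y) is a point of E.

x³ + 18x + 42 = 55598 ≡ 1 (mod 53).
Square roots of 1 mod 53: 1 and 52 (since 1² = 1 ≡ 1).

1, 52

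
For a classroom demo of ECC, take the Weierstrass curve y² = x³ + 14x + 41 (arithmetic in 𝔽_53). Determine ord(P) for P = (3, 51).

3

2P: tangent at (3, 51): λ = (3·3² + 14)/(2·51) ≡ 41/49. 49⁻¹ ≡ 13 (mod 53), so λ ≡ 41·13 ≡ 3.
  x = λ² - 3 - 3 = 9 - 6 ≡ 3; y = λ·(3 - 3) - 51 ≡ 2. → (3, 2)
3P: (3, 2) + (3, 51): same x and y₁ ≡ -y₂, so the sum is 𝒪.
3P = 𝒪, so the order is 3.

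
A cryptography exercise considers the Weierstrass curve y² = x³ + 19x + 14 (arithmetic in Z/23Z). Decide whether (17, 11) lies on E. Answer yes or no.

yes

y² = 11² ≡ 6; x³ + 19x + 14 = 5250 ≡ 6 (mod 23). 6 = 6.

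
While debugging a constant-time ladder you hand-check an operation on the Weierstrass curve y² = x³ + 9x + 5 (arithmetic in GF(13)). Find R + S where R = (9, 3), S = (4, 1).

(9, 3) + (4, 1). λ = (1 - 3)/(4 - 9) ≡ 11/8 mod 13. 8⁻¹ ≡ 5 (mod 13), so λ ≡ 3.
  x = λ² - 9 - 4 = 9 - 13 ≡ 9; y = λ·(9 - 9) - 3 ≡ 10. → (9, 10)

(9, 10)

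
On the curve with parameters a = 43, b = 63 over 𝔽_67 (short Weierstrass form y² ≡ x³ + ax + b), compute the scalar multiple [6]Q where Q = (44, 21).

Double-and-add on 6 = (110)₂. Start with Q = (44, 21) for the leading 1-bit.
double: tangent at (44, 21): λ = (3·44² + 43)/(2·21) ≡ 22/42. 42⁻¹ ≡ 8 (mod 67), so λ ≡ 22·8 ≡ 42.
  x = λ² - 44 - 44 = 1764 - 88 ≡ 1; y = λ·(44 - 1) - 21 ≡ 43. → (1, 43)
add Q: (1, 43) + (44, 21). λ = (21 - 43)/(44 - 1) ≡ 45/43 mod 67. 43⁻¹ ≡ 53 (mod 67), so λ ≡ 40.
  x = λ² - 1 - 44 = 1600 - 45 ≡ 14; y = λ·(1 - 14) - 43 ≡ 40. → (14, 40)
double: tangent at (14, 40): λ = (3·14² + 43)/(2·40) ≡ 28/13. 13⁻¹ ≡ 31 (mod 67) since 13·31 = 403 ≡ 1, so λ ≡ 28·31 ≡ 64.
  x = λ² - 14 - 14 = 4096 - 28 ≡ 48; y = λ·(14 - 48) - 40 ≡ 62. → (48, 62)

(48, 62)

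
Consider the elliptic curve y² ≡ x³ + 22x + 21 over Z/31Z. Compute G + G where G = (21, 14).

tangent at (21, 14): λ = (3·21² + 22)/(2·14) ≡ 12/28. 28⁻¹ ≡ 10 (mod 31) since 28·10 = 280 ≡ 1, so λ ≡ 12·10 ≡ 27.
  x = λ² - 21 - 21 = 729 - 42 ≡ 5; y = λ·(21 - 5) - 14 ≡ 15. → (5, 15)

(5, 15)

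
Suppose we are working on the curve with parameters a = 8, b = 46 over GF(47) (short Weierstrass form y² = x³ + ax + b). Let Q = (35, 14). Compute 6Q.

Double-and-add on 6 = (110)₂. Start with Q = (35, 14) for the leading 1-bit.
double: tangent at (35, 14): λ = (3·35² + 8)/(2·14) ≡ 17/28. 28⁻¹ ≡ 42 (mod 47), so λ ≡ 17·42 ≡ 9.
  x = λ² - 35 - 35 = 81 - 70 ≡ 11; y = λ·(35 - 11) - 14 ≡ 14. → (11, 14)
add Q: (11, 14) + (35, 14). λ = (14 - 14)/(35 - 11) ≡ 0/24 mod 47. 24⁻¹ ≡ 2 (mod 47) since 24·2 = 48 ≡ 1, so λ ≡ 0.
  x = λ² - 11 - 35 = 0 - 46 ≡ 1; y = λ·(11 - 1) - 14 ≡ 33. → (1, 33)
double: tangent at (1, 33): λ = (3·1² + 8)/(2·33) ≡ 11/19. 19⁻¹ ≡ 5 (mod 47) since 19·5 = 95 ≡ 1, so λ ≡ 11·5 ≡ 8.
  x = λ² - 1 - 1 = 64 - 2 ≡ 15; y = λ·(1 - 15) - 33 ≡ 43. → (15, 43)

(15, 43)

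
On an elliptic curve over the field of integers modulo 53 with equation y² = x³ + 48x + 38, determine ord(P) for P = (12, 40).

3

2P: tangent at (12, 40): λ = (3·12² + 48)/(2·40) ≡ 3/27. 27⁻¹ ≡ 2 (mod 53) since 27·2 = 54 ≡ 1, so λ ≡ 3·2 ≡ 6.
  x = λ² - 12 - 12 = 36 - 24 ≡ 12; y = λ·(12 - 12) - 40 ≡ 13. → (12, 13)
3P: (12, 13) + (12, 40): same x and y₁ ≡ -y₂, so the sum is the point at infinity.
3P = the point at infinity, so the order is 3.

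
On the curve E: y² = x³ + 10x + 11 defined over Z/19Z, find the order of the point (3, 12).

11

2P: tangent at (3, 12): λ = (3·3² + 10)/(2·12) ≡ 18/5. 5⁻¹ ≡ 4 (mod 19), so λ ≡ 18·4 ≡ 15.
  x = λ² - 3 - 3 = 225 - 6 ≡ 10; y = λ·(3 - 10) - 12 ≡ 16. → (10, 16)
3P: (10, 16) + (3, 12). λ = (12 - 16)/(3 - 10) ≡ 15/12 mod 19. 12⁻¹ ≡ 8 (mod 19) since 12·8 = 96 ≡ 1, so λ ≡ 6.
  x = λ² - 10 - 3 = 36 - 13 ≡ 4; y = λ·(10 - 4) - 16 ≡ 1. → (4, 1)
4P: (4, 1) + (3, 12). λ = (12 - 1)/(3 - 4) ≡ 11/18 mod 19. 18⁻¹ ≡ 18 (mod 19), so λ ≡ 8.
  x = λ² - 4 - 3 = 64 - 7 ≡ 0; y = λ·(4 - 0) - 1 ≡ 12. → (0, 12)
5P: (0, 12) + (3, 12). λ = (12 - 12)/(3 - 0) ≡ 0/3 mod 19. 3⁻¹ ≡ 13 (mod 19) since 3·13 = 39 ≡ 1, so λ ≡ 0.
  x = λ² - 0 - 3 = 0 - 3 ≡ 16; y = λ·(0 - 16) - 12 ≡ 7. → (16, 7)
6P: (16, 7) + (3, 12). λ = (12 - 7)/(3 - 16) ≡ 5/6 mod 19. 6⁻¹ ≡ 16 (mod 19), so λ ≡ 4.
  x = λ² - 16 - 3 = 16 - 19 ≡ 16; y = λ·(16 - 16) - 7 ≡ 12. → (16, 12)
7P: (16, 12) + (3, 12). λ = (12 - 12)/(3 - 16) ≡ 0/6 mod 19. 6⁻¹ ≡ 16 (mod 19), so λ ≡ 0.
  x = λ² - 16 - 3 = 0 - 19 ≡ 0; y = λ·(16 - 0) - 12 ≡ 7. → (0, 7)
8P: (0, 7) + (3, 12). λ = (12 - 7)/(3 - 0) ≡ 5/3 mod 19. 3⁻¹ ≡ 13 (mod 19), so λ ≡ 8.
  x = λ² - 0 - 3 = 64 - 3 ≡ 4; y = λ·(0 - 4) - 7 ≡ 18. → (4, 18)
9P: (4, 18) + (3, 12). λ = (12 - 18)/(3 - 4) ≡ 13/18 mod 19. 18⁻¹ ≡ 18 (mod 19), so λ ≡ 6.
  x = λ² - 4 - 3 = 36 - 7 ≡ 10; y = λ·(4 - 10) - 18 ≡ 3. → (10, 3)
10P: (10, 3) + (3, 12). λ = (12 - 3)/(3 - 10) ≡ 9/12 mod 19. 12⁻¹ ≡ 8 (mod 19) since 12·8 = 96 ≡ 1, so λ ≡ 15.
  x = λ² - 10 - 3 = 225 - 13 ≡ 3; y = λ·(10 - 3) - 3 ≡ 7. → (3, 7)
11P: (3, 7) + (3, 12): same x and y₁ ≡ -y₂, so the sum is ∞.
11P = ∞, so the order is 11.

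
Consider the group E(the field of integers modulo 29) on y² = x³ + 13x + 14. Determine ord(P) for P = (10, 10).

8

2P: tangent at (10, 10): λ = (3·10² + 13)/(2·10) ≡ 23/20. 20⁻¹ ≡ 16 (mod 29), so λ ≡ 23·16 ≡ 20.
  x = λ² - 10 - 10 = 400 - 20 ≡ 3; y = λ·(10 - 3) - 10 ≡ 14. → (3, 14)
3P: (3, 14) + (10, 10). λ = (10 - 14)/(10 - 3) ≡ 25/7 mod 29. 7⁻¹ ≡ 25 (mod 29) since 7·25 = 175 ≡ 1, so λ ≡ 16.
  x = λ² - 3 - 10 = 256 - 13 ≡ 11; y = λ·(3 - 11) - 14 ≡ 3. → (11, 3)
4P: (11, 3) + (10, 10). λ = (10 - 3)/(10 - 11) ≡ 7/28 mod 29. 28⁻¹ ≡ 28 (mod 29) since 28·28 = 784 ≡ 1, so λ ≡ 22.
  x = λ² - 11 - 10 = 484 - 21 ≡ 28; y = λ·(11 - 28) - 3 ≡ 0. → (28, 0)
5P: (28, 0) + (10, 10). λ = (10 - 0)/(10 - 28) ≡ 10/11 mod 29. 11⁻¹ ≡ 8 (mod 29) since 11·8 = 88 ≡ 1, so λ ≡ 22.
  x = λ² - 28 - 10 = 484 - 38 ≡ 11; y = λ·(28 - 11) - 0 ≡ 26. → (11, 26)
6P: (11, 26) + (10, 10). λ = (10 - 26)/(10 - 11) ≡ 13/28 mod 29. 28⁻¹ ≡ 28 (mod 29), so λ ≡ 16.
  x = λ² - 11 - 10 = 256 - 21 ≡ 3; y = λ·(11 - 3) - 26 ≡ 15. → (3, 15)
7P: (3, 15) + (10, 10). λ = (10 - 15)/(10 - 3) ≡ 24/7 mod 29. 7⁻¹ ≡ 25 (mod 29) since 7·25 = 175 ≡ 1, so λ ≡ 20.
  x = λ² - 3 - 10 = 400 - 13 ≡ 10; y = λ·(3 - 10) - 15 ≡ 19. → (10, 19)
8P: (10, 19) + (10, 10): same x and y₁ ≡ -y₂, so the sum is 𝒪.
8P = 𝒪, so the order is 8.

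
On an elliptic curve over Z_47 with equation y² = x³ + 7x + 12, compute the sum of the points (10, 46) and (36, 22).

(10, 46) + (36, 22). λ = (22 - 46)/(36 - 10) ≡ 23/26 mod 47. 26⁻¹ ≡ 38 (mod 47), so λ ≡ 28.
  x = λ² - 10 - 36 = 784 - 46 ≡ 33; y = λ·(10 - 33) - 46 ≡ 15. → (33, 15)

(33, 15)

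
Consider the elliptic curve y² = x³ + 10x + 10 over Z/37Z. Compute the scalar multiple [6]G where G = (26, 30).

Repeated addition: build up to 6G.
2G: tangent at (26, 30): λ = (3·26² + 10)/(2·30) ≡ 3/23. 23⁻¹ ≡ 29 (mod 37) since 23·29 = 667 ≡ 1, so λ ≡ 3·29 ≡ 13.
  x = λ² - 26 - 26 = 169 - 52 ≡ 6; y = λ·(26 - 6) - 30 ≡ 8. → (6, 8)
3G: (6, 8) + (26, 30). λ = (30 - 8)/(26 - 6) ≡ 22/20 mod 37. 20⁻¹ ≡ 13 (mod 37), so λ ≡ 27.
  x = λ² - 6 - 26 = 729 - 32 ≡ 31; y = λ·(6 - 31) - 8 ≡ 20. → (31, 20)
4G: (31, 20) + (26, 30). λ = (30 - 20)/(26 - 31) ≡ 10/32 mod 37. 32⁻¹ ≡ 22 (mod 37), so λ ≡ 35.
  x = λ² - 31 - 26 = 1225 - 57 ≡ 21; y = λ·(31 - 21) - 20 ≡ 34. → (21, 34)
5G: (21, 34) + (26, 30). λ = (30 - 34)/(26 - 21) ≡ 33/5 mod 37. 5⁻¹ ≡ 15 (mod 37) since 5·15 = 75 ≡ 1, so λ ≡ 14.
  x = λ² - 21 - 26 = 196 - 47 ≡ 1; y = λ·(21 - 1) - 34 ≡ 24. → (1, 24)
6G: (1, 24) + (26, 30). λ = (30 - 24)/(26 - 1) ≡ 6/25 mod 37. 25⁻¹ ≡ 3 (mod 37), so λ ≡ 18.
  x = λ² - 1 - 26 = 324 - 27 ≡ 1; y = λ·(1 - 1) - 24 ≡ 13. → (1, 13)

(1, 13)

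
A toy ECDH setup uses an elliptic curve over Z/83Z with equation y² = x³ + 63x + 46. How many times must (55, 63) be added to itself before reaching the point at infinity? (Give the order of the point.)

10

2P: tangent at (55, 63): λ = (3·55² + 63)/(2·63) ≡ 8/43. 43⁻¹ ≡ 56 (mod 83), so λ ≡ 8·56 ≡ 33.
  x = λ² - 55 - 55 = 1089 - 110 ≡ 66; y = λ·(55 - 66) - 63 ≡ 72. → (66, 72)
3P: (66, 72) + (55, 63). λ = (63 - 72)/(55 - 66) ≡ 74/72 mod 83. 72⁻¹ ≡ 15 (mod 83), so λ ≡ 31.
  x = λ² - 66 - 55 = 961 - 121 ≡ 10; y = λ·(66 - 10) - 72 ≡ 4. → (10, 4)
4P: (10, 4) + (55, 63). λ = (63 - 4)/(55 - 10) ≡ 59/45 mod 83. 45⁻¹ ≡ 24 (mod 83), so λ ≡ 5.
  x = λ² - 10 - 55 = 25 - 65 ≡ 43; y = λ·(10 - 43) - 4 ≡ 80. → (43, 80)
5P: (43, 80) + (55, 63). λ = (63 - 80)/(55 - 43) ≡ 66/12 mod 83. 12⁻¹ ≡ 7 (mod 83), so λ ≡ 47.
  x = λ² - 43 - 55 = 2209 - 98 ≡ 36; y = λ·(43 - 36) - 80 ≡ 0. → (36, 0)
6P: (36, 0) + (55, 63). λ = (63 - 0)/(55 - 36) ≡ 63/19 mod 83. 19⁻¹ ≡ 35 (mod 83), so λ ≡ 47.
  x = λ² - 36 - 55 = 2209 - 91 ≡ 43; y = λ·(36 - 43) - 0 ≡ 3. → (43, 3)
7P: (43, 3) + (55, 63). λ = (63 - 3)/(55 - 43) ≡ 60/12 mod 83. 12⁻¹ ≡ 7 (mod 83) since 12·7 = 84 ≡ 1, so λ ≡ 5.
  x = λ² - 43 - 55 = 25 - 98 ≡ 10; y = λ·(43 - 10) - 3 ≡ 79. → (10, 79)
8P: (10, 79) + (55, 63). λ = (63 - 79)/(55 - 10) ≡ 67/45 mod 83. 45⁻¹ ≡ 24 (mod 83), so λ ≡ 31.
  x = λ² - 10 - 55 = 961 - 65 ≡ 66; y = λ·(10 - 66) - 79 ≡ 11. → (66, 11)
9P: (66, 11) + (55, 63). λ = (63 - 11)/(55 - 66) ≡ 52/72 mod 83. 72⁻¹ ≡ 15 (mod 83), so λ ≡ 33.
  x = λ² - 66 - 55 = 1089 - 121 ≡ 55; y = λ·(66 - 55) - 11 ≡ 20. → (55, 20)
10P: (55, 20) + (55, 63): same x and y₁ ≡ -y₂, so the sum is the point at infinity.
10P = the point at infinity, so the order is 10.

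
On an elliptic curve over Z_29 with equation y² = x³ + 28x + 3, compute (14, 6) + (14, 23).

The two points share x = 14 and their y-coordinates satisfy 6 + 23 ≡ 0 (mod 29), so they are inverses. Their sum is 𝒪.

O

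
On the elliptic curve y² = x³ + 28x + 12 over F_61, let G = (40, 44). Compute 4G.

Double-and-add on 4 = (100)₂. Start with G = (40, 44) for the leading 1-bit.
double: tangent at (40, 44): λ = (3·40² + 28)/(2·44) ≡ 9/27. 27⁻¹ ≡ 52 (mod 61), so λ ≡ 9·52 ≡ 41.
  x = λ² - 40 - 40 = 1681 - 80 ≡ 15; y = λ·(40 - 15) - 44 ≡ 5. → (15, 5)
double: tangent at (15, 5): λ = (3·15² + 28)/(2·5) ≡ 32/10. 10⁻¹ ≡ 55 (mod 61) since 10·55 = 550 ≡ 1, so λ ≡ 32·55 ≡ 52.
  x = λ² - 15 - 15 = 2704 - 30 ≡ 51; y = λ·(15 - 51) - 5 ≡ 14. → (51, 14)

(51, 14)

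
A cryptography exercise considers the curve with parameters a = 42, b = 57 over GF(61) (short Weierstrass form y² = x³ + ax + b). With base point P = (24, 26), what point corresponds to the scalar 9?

(2, 37)

Double-and-add on 9 = (1001)₂. Start with P = (24, 26) for the leading 1-bit.
double: tangent at (24, 26): λ = (3·24² + 42)/(2·26) ≡ 1/52. 52⁻¹ ≡ 27 (mod 61), so λ ≡ 1·27 ≡ 27.
  x = λ² - 24 - 24 = 729 - 48 ≡ 10; y = λ·(24 - 10) - 26 ≡ 47. → (10, 47)
double: tangent at (10, 47): λ = (3·10² + 42)/(2·47) ≡ 37/33. 33⁻¹ ≡ 37 (mod 61) since 33·37 = 1221 ≡ 1, so λ ≡ 37·37 ≡ 27.
  x = λ² - 10 - 10 = 729 - 20 ≡ 38; y = λ·(10 - 38) - 47 ≡ 51. → (38, 51)
double: tangent at (38, 51): λ = (3·38² + 42)/(2·51) ≡ 43/41. 41⁻¹ ≡ 3 (mod 61), so λ ≡ 43·3 ≡ 7.
  x = λ² - 38 - 38 = 49 - 76 ≡ 34; y = λ·(38 - 34) - 51 ≡ 38. → (34, 38)
add P: (34, 38) + (24, 26). λ = (26 - 38)/(24 - 34) ≡ 49/51 mod 61. 51⁻¹ ≡ 6 (mod 61), so λ ≡ 50.
  x = λ² - 34 - 24 = 2500 - 58 ≡ 2; y = λ·(34 - 2) - 38 ≡ 37. → (2, 37)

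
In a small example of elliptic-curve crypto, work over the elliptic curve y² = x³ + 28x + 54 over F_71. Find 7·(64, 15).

(59, 7)

Write P = (64, 15).
Repeated addition: build up to 7P.
2P: tangent at (64, 15): λ = (3·64² + 28)/(2·15) ≡ 33/30. 30⁻¹ ≡ 45 (mod 71), so λ ≡ 33·45 ≡ 65.
  x = λ² - 64 - 64 = 4225 - 128 ≡ 50; y = λ·(64 - 50) - 15 ≡ 43. → (50, 43)
3P: (50, 43) + (64, 15). λ = (15 - 43)/(64 - 50) ≡ 43/14 mod 71. 14⁻¹ ≡ 66 (mod 71) since 14·66 = 924 ≡ 1, so λ ≡ 69.
  x = λ² - 50 - 64 = 4761 - 114 ≡ 32; y = λ·(50 - 32) - 43 ≡ 63. → (32, 63)
4P: (32, 63) + (64, 15). λ = (15 - 63)/(64 - 32) ≡ 23/32 mod 71. 32⁻¹ ≡ 20 (mod 71), so λ ≡ 34.
  x = λ² - 32 - 64 = 1156 - 96 ≡ 66; y = λ·(32 - 66) - 63 ≡ 59. → (66, 59)
5P: (66, 59) + (64, 15). λ = (15 - 59)/(64 - 66) ≡ 27/69 mod 71. 69⁻¹ ≡ 35 (mod 71), so λ ≡ 22.
  x = λ² - 66 - 64 = 484 - 130 ≡ 70; y = λ·(66 - 70) - 59 ≡ 66. → (70, 66)
6P: (70, 66) + (64, 15). λ = (15 - 66)/(64 - 70) ≡ 20/65 mod 71. 65⁻¹ ≡ 59 (mod 71), so λ ≡ 44.
  x = λ² - 70 - 64 = 1936 - 134 ≡ 27; y = λ·(70 - 27) - 66 ≡ 51. → (27, 51)
7P: (27, 51) + (64, 15). λ = (15 - 51)/(64 - 27) ≡ 35/37 mod 71. 37⁻¹ ≡ 48 (mod 71), so λ ≡ 47.
  x = λ² - 27 - 64 = 2209 - 91 ≡ 59; y = λ·(27 - 59) - 51 ≡ 7. → (59, 7)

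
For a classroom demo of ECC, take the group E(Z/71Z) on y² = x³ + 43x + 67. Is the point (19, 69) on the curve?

y² = 69² ≡ 4; x³ + 43x + 67 = 7743 ≡ 4 (mod 71). 4 = 4.

yes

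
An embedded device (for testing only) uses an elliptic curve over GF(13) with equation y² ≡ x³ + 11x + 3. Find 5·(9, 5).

Write Q = (9, 5).
Double-and-add on 5 = (101)₂. Start with Q = (9, 5) for the leading 1-bit.
double: tangent at (9, 5): λ = (3·9² + 11)/(2·5) ≡ 7/10. 10⁻¹ ≡ 4 (mod 13) since 10·4 = 40 ≡ 1, so λ ≡ 7·4 ≡ 2.
  x = λ² - 9 - 9 = 4 - 18 ≡ 12; y = λ·(9 - 12) - 5 ≡ 2. → (12, 2)
double: tangent at (12, 2): λ = (3·12² + 11)/(2·2) ≡ 1/4. 4⁻¹ ≡ 10 (mod 13), so λ ≡ 1·10 ≡ 10.
  x = λ² - 12 - 12 = 100 - 24 ≡ 11; y = λ·(12 - 11) - 2 ≡ 8. → (11, 8)
add Q: (11, 8) + (9, 5). λ = (5 - 8)/(9 - 11) ≡ 10/11 mod 13. 11⁻¹ ≡ 6 (mod 13) since 11·6 = 66 ≡ 1, so λ ≡ 8.
  x = λ² - 11 - 9 = 64 - 20 ≡ 5; y = λ·(11 - 5) - 8 ≡ 1. → (5, 1)

(5, 1)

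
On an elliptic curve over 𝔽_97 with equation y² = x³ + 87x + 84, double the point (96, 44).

tangent at (96, 44): λ = (3·96² + 87)/(2·44) ≡ 90/88. 88⁻¹ ≡ 43 (mod 97), so λ ≡ 90·43 ≡ 87.
  x = λ² - 96 - 96 = 7569 - 192 ≡ 5; y = λ·(96 - 5) - 44 ≡ 16. → (5, 16)

(5, 16)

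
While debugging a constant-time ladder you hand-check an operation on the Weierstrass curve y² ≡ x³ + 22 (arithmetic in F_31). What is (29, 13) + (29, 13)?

(11, 12)

tangent at (29, 13): λ = (3·29² + 0)/(2·13) ≡ 12/26. 26⁻¹ ≡ 6 (mod 31), so λ ≡ 12·6 ≡ 10.
  x = λ² - 29 - 29 = 100 - 58 ≡ 11; y = λ·(29 - 11) - 13 ≡ 12. → (11, 12)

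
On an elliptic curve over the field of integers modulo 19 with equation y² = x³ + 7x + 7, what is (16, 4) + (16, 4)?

(11, 3)

tangent at (16, 4): λ = (3·16² + 7)/(2·4) ≡ 15/8. 8⁻¹ ≡ 12 (mod 19) since 8·12 = 96 ≡ 1, so λ ≡ 15·12 ≡ 9.
  x = λ² - 16 - 16 = 81 - 32 ≡ 11; y = λ·(16 - 11) - 4 ≡ 3. → (11, 3)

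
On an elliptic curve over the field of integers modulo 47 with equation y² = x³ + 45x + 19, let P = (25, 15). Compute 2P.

(4, 13)

tangent at (25, 15): λ = (3·25² + 45)/(2·15) ≡ 40/30. 30⁻¹ ≡ 11 (mod 47), so λ ≡ 40·11 ≡ 17.
  x = λ² - 25 - 25 = 289 - 50 ≡ 4; y = λ·(25 - 4) - 15 ≡ 13. → (4, 13)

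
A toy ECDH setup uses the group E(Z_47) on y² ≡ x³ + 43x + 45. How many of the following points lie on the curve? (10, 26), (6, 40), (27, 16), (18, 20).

4

(10, 26): 26² ≡ 18, rhs ≡ 18 → on.
(6, 40): 40² ≡ 2, rhs ≡ 2 → on.
(27, 16): 16² ≡ 21, rhs ≡ 21 → on.
(18, 20): 20² ≡ 24, rhs ≡ 24 → on.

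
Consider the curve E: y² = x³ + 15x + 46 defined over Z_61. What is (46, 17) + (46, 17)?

(52, 55)

tangent at (46, 17): λ = (3·46² + 15)/(2·17) ≡ 19/34. 34⁻¹ ≡ 9 (mod 61), so λ ≡ 19·9 ≡ 49.
  x = λ² - 46 - 46 = 2401 - 92 ≡ 52; y = λ·(46 - 52) - 17 ≡ 55. → (52, 55)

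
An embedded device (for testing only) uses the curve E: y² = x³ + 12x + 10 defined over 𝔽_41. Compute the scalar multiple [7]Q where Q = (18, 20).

Repeated addition: build up to 7Q.
2Q: tangent at (18, 20): λ = (3·18² + 12)/(2·20) ≡ 0/40. 40⁻¹ ≡ 40 (mod 41), so λ ≡ 0·40 ≡ 0.
  x = λ² - 18 - 18 = 0 - 36 ≡ 5; y = λ·(18 - 5) - 20 ≡ 21. → (5, 21)
3Q: (5, 21) + (18, 20). λ = (20 - 21)/(18 - 5) ≡ 40/13 mod 41. 13⁻¹ ≡ 19 (mod 41) since 13·19 = 247 ≡ 1, so λ ≡ 22.
  x = λ² - 5 - 18 = 484 - 23 ≡ 10; y = λ·(5 - 10) - 21 ≡ 33. → (10, 33)
4Q: (10, 33) + (18, 20). λ = (20 - 33)/(18 - 10) ≡ 28/8 mod 41. 8⁻¹ ≡ 36 (mod 41), so λ ≡ 24.
  x = λ² - 10 - 18 = 576 - 28 ≡ 15; y = λ·(10 - 15) - 33 ≡ 11. → (15, 11)
5Q: (15, 11) + (18, 20). λ = (20 - 11)/(18 - 15) ≡ 9/3 mod 41. 3⁻¹ ≡ 14 (mod 41) since 3·14 = 42 ≡ 1, so λ ≡ 3.
  x = λ² - 15 - 18 = 9 - 33 ≡ 17; y = λ·(15 - 17) - 11 ≡ 24. → (17, 24)
6Q: (17, 24) + (18, 20). λ = (20 - 24)/(18 - 17) ≡ 37/1 mod 41. 1⁻¹ ≡ 1 (mod 41), so λ ≡ 37.
  x = λ² - 17 - 18 = 1369 - 35 ≡ 22; y = λ·(17 - 22) - 24 ≡ 37. → (22, 37)
7Q: (22, 37) + (18, 20). λ = (20 - 37)/(18 - 22) ≡ 24/37 mod 41. 37⁻¹ ≡ 10 (mod 41) since 37·10 = 370 ≡ 1, so λ ≡ 35.
  x = λ² - 22 - 18 = 1225 - 40 ≡ 37; y = λ·(22 - 37) - 37 ≡ 12. → (37, 12)

(37, 12)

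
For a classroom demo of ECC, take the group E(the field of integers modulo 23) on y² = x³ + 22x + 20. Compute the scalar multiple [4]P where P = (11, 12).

(19, 12)

Double-and-add on 4 = (100)₂. Start with P = (11, 12) for the leading 1-bit.
double: tangent at (11, 12): λ = (3·11² + 22)/(2·12) ≡ 17/1. 1⁻¹ ≡ 1 (mod 23) since 1·1 = 1 ≡ 1, so λ ≡ 17·1 ≡ 17.
  x = λ² - 11 - 11 = 289 - 22 ≡ 14; y = λ·(11 - 14) - 12 ≡ 6. → (14, 6)
double: tangent at (14, 6): λ = (3·14² + 22)/(2·6) ≡ 12/12. 12⁻¹ ≡ 2 (mod 23), so λ ≡ 12·2 ≡ 1.
  x = λ² - 14 - 14 = 1 - 28 ≡ 19; y = λ·(14 - 19) - 6 ≡ 12. → (19, 12)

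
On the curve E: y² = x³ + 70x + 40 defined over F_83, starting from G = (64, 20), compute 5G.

(29, 27)

Double-and-add on 5 = (101)₂. Start with G = (64, 20) for the leading 1-bit.
double: tangent at (64, 20): λ = (3·64² + 70)/(2·20) ≡ 74/40. 40⁻¹ ≡ 27 (mod 83) since 40·27 = 1080 ≡ 1, so λ ≡ 74·27 ≡ 6.
  x = λ² - 64 - 64 = 36 - 128 ≡ 74; y = λ·(64 - 74) - 20 ≡ 3. → (74, 3)
double: tangent at (74, 3): λ = (3·74² + 70)/(2·3) ≡ 64/6. 6⁻¹ ≡ 14 (mod 83) since 6·14 = 84 ≡ 1, so λ ≡ 64·14 ≡ 66.
  x = λ² - 74 - 74 = 4356 - 148 ≡ 58; y = λ·(74 - 58) - 3 ≡ 57. → (58, 57)
add G: (58, 57) + (64, 20). λ = (20 - 57)/(64 - 58) ≡ 46/6 mod 83. 6⁻¹ ≡ 14 (mod 83) since 6·14 = 84 ≡ 1, so λ ≡ 63.
  x = λ² - 58 - 64 = 3969 - 122 ≡ 29; y = λ·(58 - 29) - 57 ≡ 27. → (29, 27)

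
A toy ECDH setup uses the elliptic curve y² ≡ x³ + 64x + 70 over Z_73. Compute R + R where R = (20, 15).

(52, 14)

tangent at (20, 15): λ = (3·20² + 64)/(2·15) ≡ 23/30. 30⁻¹ ≡ 56 (mod 73), so λ ≡ 23·56 ≡ 47.
  x = λ² - 20 - 20 = 2209 - 40 ≡ 52; y = λ·(20 - 52) - 15 ≡ 14. → (52, 14)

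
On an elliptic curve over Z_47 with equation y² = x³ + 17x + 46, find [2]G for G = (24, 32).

(31, 7)

tangent at (24, 32): λ = (3·24² + 17)/(2·32) ≡ 6/17. 17⁻¹ ≡ 36 (mod 47), so λ ≡ 6·36 ≡ 28.
  x = λ² - 24 - 24 = 784 - 48 ≡ 31; y = λ·(24 - 31) - 32 ≡ 7. → (31, 7)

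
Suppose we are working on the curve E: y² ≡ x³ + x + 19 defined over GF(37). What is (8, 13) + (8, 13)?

tangent at (8, 13): λ = (3·8² + 1)/(2·13) ≡ 8/26. 26⁻¹ ≡ 10 (mod 37), so λ ≡ 8·10 ≡ 6.
  x = λ² - 8 - 8 = 36 - 16 ≡ 20; y = λ·(8 - 20) - 13 ≡ 26. → (20, 26)

(20, 26)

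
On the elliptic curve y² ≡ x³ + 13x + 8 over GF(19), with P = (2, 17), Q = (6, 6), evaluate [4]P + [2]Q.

First 4P:
Double-and-add on 4 = (100)₂. Start with P = (2, 17) for the leading 1-bit.
double: tangent at (2, 17): λ = (3·2² + 13)/(2·17) ≡ 6/15. 15⁻¹ ≡ 14 (mod 19), so λ ≡ 6·14 ≡ 8.
  x = λ² - 2 - 2 = 64 - 4 ≡ 3; y = λ·(2 - 3) - 17 ≡ 13. → (3, 13)
double: tangent at (3, 13): λ = (3·3² + 13)/(2·13) ≡ 2/7. 7⁻¹ ≡ 11 (mod 19), so λ ≡ 2·11 ≡ 3.
  x = λ² - 3 - 3 = 9 - 6 ≡ 3; y = λ·(3 - 3) - 13 ≡ 6. → (3, 6)
4P = (3, 6).
Next 2Q:
Repeated addition: build up to 2Q.
2Q: tangent at (6, 6): λ = (3·6² + 13)/(2·6) ≡ 7/12. 12⁻¹ ≡ 8 (mod 19), so λ ≡ 7·8 ≡ 18.
  x = λ² - 6 - 6 = 324 - 12 ≡ 8; y = λ·(6 - 8) - 6 ≡ 15. → (8, 15)
2Q = (8, 15).
Finally 4P + 2Q:
(3, 6) + (8, 15). λ = (15 - 6)/(8 - 3) ≡ 9/5 mod 19. 5⁻¹ ≡ 4 (mod 19), so λ ≡ 17.
  x = λ² - 3 - 8 = 289 - 11 ≡ 12; y = λ·(3 - 12) - 6 ≡ 12. → (12, 12)

(12, 12)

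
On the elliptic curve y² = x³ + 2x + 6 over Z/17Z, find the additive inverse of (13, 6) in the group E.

(13, 11)

-(13, 6) = (13, -6 mod 17) = (13, 11).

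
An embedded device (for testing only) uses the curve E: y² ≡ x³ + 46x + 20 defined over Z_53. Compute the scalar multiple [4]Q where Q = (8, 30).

Double-and-add on 4 = (100)₂. Start with Q = (8, 30) for the leading 1-bit.
double: tangent at (8, 30): λ = (3·8² + 46)/(2·30) ≡ 26/7. 7⁻¹ ≡ 38 (mod 53) since 7·38 = 266 ≡ 1, so λ ≡ 26·38 ≡ 34.
  x = λ² - 8 - 8 = 1156 - 16 ≡ 27; y = λ·(8 - 27) - 30 ≡ 13. → (27, 13)
double: tangent at (27, 13): λ = (3·27² + 46)/(2·13) ≡ 7/26. 26⁻¹ ≡ 51 (mod 53), so λ ≡ 7·51 ≡ 39.
  x = λ² - 27 - 27 = 1521 - 54 ≡ 36; y = λ·(27 - 36) - 13 ≡ 7. → (36, 7)

(36, 7)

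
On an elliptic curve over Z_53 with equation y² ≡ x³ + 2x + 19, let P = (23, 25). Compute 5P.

Double-and-add on 5 = (101)₂. Start with P = (23, 25) for the leading 1-bit.
double: tangent at (23, 25): λ = (3·23² + 2)/(2·25) ≡ 52/50. 50⁻¹ ≡ 35 (mod 53) since 50·35 = 1750 ≡ 1, so λ ≡ 52·35 ≡ 18.
  x = λ² - 23 - 23 = 324 - 46 ≡ 13; y = λ·(23 - 13) - 25 ≡ 49. → (13, 49)
double: tangent at (13, 49): λ = (3·13² + 2)/(2·49) ≡ 32/45. 45⁻¹ ≡ 33 (mod 53), so λ ≡ 32·33 ≡ 49.
  x = λ² - 13 - 13 = 2401 - 26 ≡ 43; y = λ·(13 - 43) - 49 ≡ 18. → (43, 18)
add P: (43, 18) + (23, 25). λ = (25 - 18)/(23 - 43) ≡ 7/33 mod 53. 33⁻¹ ≡ 45 (mod 53) since 33·45 = 1485 ≡ 1, so λ ≡ 50.
  x = λ² - 43 - 23 = 2500 - 66 ≡ 49; y = λ·(43 - 49) - 18 ≡ 0. → (49, 0)

(49, 0)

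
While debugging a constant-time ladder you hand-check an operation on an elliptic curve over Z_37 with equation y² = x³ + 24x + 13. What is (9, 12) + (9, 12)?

tangent at (9, 12): λ = (3·9² + 24)/(2·12) ≡ 8/24. 24⁻¹ ≡ 17 (mod 37), so λ ≡ 8·17 ≡ 25.
  x = λ² - 9 - 9 = 625 - 18 ≡ 15; y = λ·(9 - 15) - 12 ≡ 23. → (15, 23)

(15, 23)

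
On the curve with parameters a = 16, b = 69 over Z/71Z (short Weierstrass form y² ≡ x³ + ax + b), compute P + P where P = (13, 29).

(49, 43)

tangent at (13, 29): λ = (3·13² + 16)/(2·29) ≡ 26/58. 58⁻¹ ≡ 60 (mod 71), so λ ≡ 26·60 ≡ 69.
  x = λ² - 13 - 13 = 4761 - 26 ≡ 49; y = λ·(13 - 49) - 29 ≡ 43. → (49, 43)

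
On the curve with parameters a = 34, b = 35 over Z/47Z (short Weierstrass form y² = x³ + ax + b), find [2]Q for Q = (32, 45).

tangent at (32, 45): λ = (3·32² + 34)/(2·45) ≡ 4/43. 43⁻¹ ≡ 35 (mod 47), so λ ≡ 4·35 ≡ 46.
  x = λ² - 32 - 32 = 2116 - 64 ≡ 31; y = λ·(32 - 31) - 45 ≡ 1. → (31, 1)

(31, 1)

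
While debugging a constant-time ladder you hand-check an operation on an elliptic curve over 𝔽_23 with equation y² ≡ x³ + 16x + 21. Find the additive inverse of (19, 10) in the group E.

(19, 13)

-(19, 10) = (19, -10 mod 23) = (19, 13).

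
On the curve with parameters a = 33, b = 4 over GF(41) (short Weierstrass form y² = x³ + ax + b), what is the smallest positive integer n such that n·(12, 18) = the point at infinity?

5

2P: tangent at (12, 18): λ = (3·12² + 33)/(2·18) ≡ 14/36. 36⁻¹ ≡ 8 (mod 41), so λ ≡ 14·8 ≡ 30.
  x = λ² - 12 - 12 = 900 - 24 ≡ 15; y = λ·(12 - 15) - 18 ≡ 15. → (15, 15)
3P: (15, 15) + (12, 18). λ = (18 - 15)/(12 - 15) ≡ 3/38 mod 41. 38⁻¹ ≡ 27 (mod 41) since 38·27 = 1026 ≡ 1, so λ ≡ 40.
  x = λ² - 15 - 12 = 1600 - 27 ≡ 15; y = λ·(15 - 15) - 15 ≡ 26. → (15, 26)
4P: (15, 26) + (12, 18). λ = (18 - 26)/(12 - 15) ≡ 33/38 mod 41. 38⁻¹ ≡ 27 (mod 41), so λ ≡ 30.
  x = λ² - 15 - 12 = 900 - 27 ≡ 12; y = λ·(15 - 12) - 26 ≡ 23. → (12, 23)
5P: (12, 23) + (12, 18): same x and y₁ ≡ -y₂, so the sum is the point at infinity.
5P = the point at infinity, so the order is 5.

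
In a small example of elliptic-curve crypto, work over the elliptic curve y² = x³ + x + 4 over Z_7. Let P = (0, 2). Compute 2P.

(4, 4)

tangent at (0, 2): λ = (3·0² + 1)/(2·2) ≡ 1/4. 4⁻¹ ≡ 2 (mod 7), so λ ≡ 1·2 ≡ 2.
  x = λ² - 0 - 0 = 4 - 0 ≡ 4; y = λ·(0 - 4) - 2 ≡ 4. → (4, 4)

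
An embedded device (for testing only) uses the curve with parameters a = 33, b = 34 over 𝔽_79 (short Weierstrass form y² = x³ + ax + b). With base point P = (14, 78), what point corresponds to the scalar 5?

(59, 8)

Double-and-add on 5 = (101)₂. Start with P = (14, 78) for the leading 1-bit.
double: tangent at (14, 78): λ = (3·14² + 33)/(2·78) ≡ 68/77. 77⁻¹ ≡ 39 (mod 79), so λ ≡ 68·39 ≡ 45.
  x = λ² - 14 - 14 = 2025 - 28 ≡ 22; y = λ·(14 - 22) - 78 ≡ 36. → (22, 36)
double: tangent at (22, 36): λ = (3·22² + 33)/(2·36) ≡ 63/72. 72⁻¹ ≡ 45 (mod 79) since 72·45 = 3240 ≡ 1, so λ ≡ 63·45 ≡ 70.
  x = λ² - 22 - 22 = 4900 - 44 ≡ 37; y = λ·(22 - 37) - 36 ≡ 20. → (37, 20)
add P: (37, 20) + (14, 78). λ = (78 - 20)/(14 - 37) ≡ 58/56 mod 79. 56⁻¹ ≡ 24 (mod 79) since 56·24 = 1344 ≡ 1, so λ ≡ 49.
  x = λ² - 37 - 14 = 2401 - 51 ≡ 59; y = λ·(37 - 59) - 20 ≡ 8. → (59, 8)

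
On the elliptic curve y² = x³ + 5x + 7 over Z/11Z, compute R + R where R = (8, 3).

tangent at (8, 3): λ = (3·8² + 5)/(2·3) ≡ 10/6. 6⁻¹ ≡ 2 (mod 11), so λ ≡ 10·2 ≡ 9.
  x = λ² - 8 - 8 = 81 - 16 ≡ 10; y = λ·(8 - 10) - 3 ≡ 1. → (10, 1)

(10, 1)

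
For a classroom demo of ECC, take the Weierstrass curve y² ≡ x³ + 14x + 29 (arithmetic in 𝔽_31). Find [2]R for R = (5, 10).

tangent at (5, 10): λ = (3·5² + 14)/(2·10) ≡ 27/20. 20⁻¹ ≡ 14 (mod 31) since 20·14 = 280 ≡ 1, so λ ≡ 27·14 ≡ 6.
  x = λ² - 5 - 5 = 36 - 10 ≡ 26; y = λ·(5 - 26) - 10 ≡ 19. → (26, 19)

(26, 19)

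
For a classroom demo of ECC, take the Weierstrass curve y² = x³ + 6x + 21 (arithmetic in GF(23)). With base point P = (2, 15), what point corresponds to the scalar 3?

(10, 0)

Repeated addition: build up to 3P.
2P: tangent at (2, 15): λ = (3·2² + 6)/(2·15) ≡ 18/7. 7⁻¹ ≡ 10 (mod 23) since 7·10 = 70 ≡ 1, so λ ≡ 18·10 ≡ 19.
  x = λ² - 2 - 2 = 361 - 4 ≡ 12; y = λ·(2 - 12) - 15 ≡ 2. → (12, 2)
3P: (12, 2) + (2, 15). λ = (15 - 2)/(2 - 12) ≡ 13/13 mod 23. 13⁻¹ ≡ 16 (mod 23) since 13·16 = 208 ≡ 1, so λ ≡ 1.
  x = λ² - 12 - 2 = 1 - 14 ≡ 10; y = λ·(12 - 10) - 2 ≡ 0. → (10, 0)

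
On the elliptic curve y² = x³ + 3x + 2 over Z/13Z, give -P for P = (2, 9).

(2, 4)

-(2, 9) = (2, -9 mod 13) = (2, 4).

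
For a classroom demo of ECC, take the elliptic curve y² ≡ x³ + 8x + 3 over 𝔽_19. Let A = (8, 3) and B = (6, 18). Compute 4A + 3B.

(9, 14)

First 4A:
Repeated addition: build up to 4A.
2A: tangent at (8, 3): λ = (3·8² + 8)/(2·3) ≡ 10/6. 6⁻¹ ≡ 16 (mod 19) since 6·16 = 96 ≡ 1, so λ ≡ 10·16 ≡ 8.
  x = λ² - 8 - 8 = 64 - 16 ≡ 10; y = λ·(8 - 10) - 3 ≡ 0. → (10, 0)
3A: (10, 0) + (8, 3). λ = (3 - 0)/(8 - 10) ≡ 3/17 mod 19. 17⁻¹ ≡ 9 (mod 19), so λ ≡ 8.
  x = λ² - 10 - 8 = 64 - 18 ≡ 8; y = λ·(10 - 8) - 0 ≡ 16. → (8, 16)
4A: (8, 16) + (8, 3): same x and y₁ ≡ -y₂, so the sum is O.
4A = O.
Next 3B:
Repeated addition: build up to 3B.
2B: tangent at (6, 18): λ = (3·6² + 8)/(2·18) ≡ 2/17. 17⁻¹ ≡ 9 (mod 19), so λ ≡ 2·9 ≡ 18.
  x = λ² - 6 - 6 = 324 - 12 ≡ 8; y = λ·(6 - 8) - 18 ≡ 3. → (8, 3)
3B: (8, 3) + (6, 18). λ = (18 - 3)/(6 - 8) ≡ 15/17 mod 19. 17⁻¹ ≡ 9 (mod 19), so λ ≡ 2.
  x = λ² - 8 - 6 = 4 - 14 ≡ 9; y = λ·(8 - 9) - 3 ≡ 14. → (9, 14)
3B = (9, 14).
Finally 4A + 3B:
O + (9, 14) = (9, 14) (identity).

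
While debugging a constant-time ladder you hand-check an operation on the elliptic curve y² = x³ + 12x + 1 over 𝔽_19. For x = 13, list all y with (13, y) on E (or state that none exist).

x³ + 12x + 1 = 2354 ≡ 17 (mod 19).
Square roots of 17 mod 19: 6 and 13 (since 6² = 36 ≡ 17).

6, 13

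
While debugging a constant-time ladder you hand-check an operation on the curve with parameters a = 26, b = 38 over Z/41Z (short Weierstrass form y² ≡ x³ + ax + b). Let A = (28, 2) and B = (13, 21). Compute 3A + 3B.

First 3A:
Repeated addition: build up to 3A.
2A: tangent at (28, 2): λ = (3·28² + 26)/(2·2) ≡ 0/4. 4⁻¹ ≡ 31 (mod 41) since 4·31 = 124 ≡ 1, so λ ≡ 0·31 ≡ 0.
  x = λ² - 28 - 28 = 0 - 56 ≡ 26; y = λ·(28 - 26) - 2 ≡ 39. → (26, 39)
3A: (26, 39) + (28, 2). λ = (2 - 39)/(28 - 26) ≡ 4/2 mod 41. 2⁻¹ ≡ 21 (mod 41), so λ ≡ 2.
  x = λ² - 26 - 28 = 4 - 54 ≡ 32; y = λ·(26 - 32) - 39 ≡ 31. → (32, 31)
3A = (32, 31).
Next 3B:
Repeated addition: build up to 3B.
2B: tangent at (13, 21): λ = (3·13² + 26)/(2·21) ≡ 0/1. 1⁻¹ ≡ 1 (mod 41), so λ ≡ 0·1 ≡ 0.
  x = λ² - 13 - 13 = 0 - 26 ≡ 15; y = λ·(13 - 15) - 21 ≡ 20. → (15, 20)
3B: (15, 20) + (13, 21). λ = (21 - 20)/(13 - 15) ≡ 1/39 mod 41. 39⁻¹ ≡ 20 (mod 41), so λ ≡ 20.
  x = λ² - 15 - 13 = 400 - 28 ≡ 3; y = λ·(15 - 3) - 20 ≡ 15. → (3, 15)
3B = (3, 15).
Finally 3A + 3B:
(32, 31) + (3, 15). λ = (15 - 31)/(3 - 32) ≡ 25/12 mod 41. 12⁻¹ ≡ 24 (mod 41), so λ ≡ 26.
  x = λ² - 32 - 3 = 676 - 35 ≡ 26; y = λ·(32 - 26) - 31 ≡ 2. → (26, 2)

(26, 2)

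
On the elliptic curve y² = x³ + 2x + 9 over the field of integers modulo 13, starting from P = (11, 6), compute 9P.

Repeated addition: build up to 9P.
2P: tangent at (11, 6): λ = (3·11² + 2)/(2·6) ≡ 1/12. 12⁻¹ ≡ 12 (mod 13) since 12·12 = 144 ≡ 1, so λ ≡ 1·12 ≡ 12.
  x = λ² - 11 - 11 = 144 - 22 ≡ 5; y = λ·(11 - 5) - 6 ≡ 1. → (5, 1)
3P: (5, 1) + (11, 6). λ = (6 - 1)/(11 - 5) ≡ 5/6 mod 13. 6⁻¹ ≡ 11 (mod 13) since 6·11 = 66 ≡ 1, so λ ≡ 3.
  x = λ² - 5 - 11 = 9 - 16 ≡ 6; y = λ·(5 - 6) - 1 ≡ 9. → (6, 9)
4P: (6, 9) + (11, 6). λ = (6 - 9)/(11 - 6) ≡ 10/5 mod 13. 5⁻¹ ≡ 8 (mod 13) since 5·8 = 40 ≡ 1, so λ ≡ 2.
  x = λ² - 6 - 11 = 4 - 17 ≡ 0; y = λ·(6 - 0) - 9 ≡ 3. → (0, 3)
5P: (0, 3) + (11, 6). λ = (6 - 3)/(11 - 0) ≡ 3/11 mod 13. 11⁻¹ ≡ 6 (mod 13) since 11·6 = 66 ≡ 1, so λ ≡ 5.
  x = λ² - 0 - 11 = 25 - 11 ≡ 1; y = λ·(0 - 1) - 3 ≡ 5. → (1, 5)
6P: (1, 5) + (11, 6). λ = (6 - 5)/(11 - 1) ≡ 1/10 mod 13. 10⁻¹ ≡ 4 (mod 13), so λ ≡ 4.
  x = λ² - 1 - 11 = 16 - 12 ≡ 4; y = λ·(1 - 4) - 5 ≡ 9. → (4, 9)
7P: (4, 9) + (11, 6). λ = (6 - 9)/(11 - 4) ≡ 10/7 mod 13. 7⁻¹ ≡ 2 (mod 13) since 7·2 = 14 ≡ 1, so λ ≡ 7.
  x = λ² - 4 - 11 = 49 - 15 ≡ 8; y = λ·(4 - 8) - 9 ≡ 2. → (8, 2)
8P: (8, 2) + (11, 6). λ = (6 - 2)/(11 - 8) ≡ 4/3 mod 13. 3⁻¹ ≡ 9 (mod 13), so λ ≡ 10.
  x = λ² - 8 - 11 = 100 - 19 ≡ 3; y = λ·(8 - 3) - 2 ≡ 9. → (3, 9)
9P: (3, 9) + (11, 6). λ = (6 - 9)/(11 - 3) ≡ 10/8 mod 13. 8⁻¹ ≡ 5 (mod 13), so λ ≡ 11.
  x = λ² - 3 - 11 = 121 - 14 ≡ 3; y = λ·(3 - 3) - 9 ≡ 4. → (3, 4)

(3, 4)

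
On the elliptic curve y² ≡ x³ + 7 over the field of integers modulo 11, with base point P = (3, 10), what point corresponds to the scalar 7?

(3, 10)

Double-and-add on 7 = (111)₂. Start with P = (3, 10) for the leading 1-bit.
double: tangent at (3, 10): λ = (3·3² + 0)/(2·10) ≡ 5/9. 9⁻¹ ≡ 5 (mod 11), so λ ≡ 5·5 ≡ 3.
  x = λ² - 3 - 3 = 9 - 6 ≡ 3; y = λ·(3 - 3) - 10 ≡ 1. → (3, 1)
add P: (3, 1) + (3, 10): same x and y₁ ≡ -y₂, so the sum is the point at infinity.
double: the point at infinity + the point at infinity = the point at infinity (identity).
add P: the point at infinity + (3, 10) = (3, 10) (identity).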